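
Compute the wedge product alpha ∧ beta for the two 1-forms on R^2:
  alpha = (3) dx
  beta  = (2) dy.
alpha ∧ beta = (6) dx ∧ dy

Distribute the wedge, using dx_i ∧ dx_j = -dx_j ∧ dx_i and dx_i ∧ dx_i = 0. For each pair (i, j) with i < j, the coefficient of dx_i ∧ dx_j in alpha ∧ beta is (alpha_i * beta_j - alpha_j * beta_i). Collecting: alpha ∧ beta = (6) dx ∧ dy.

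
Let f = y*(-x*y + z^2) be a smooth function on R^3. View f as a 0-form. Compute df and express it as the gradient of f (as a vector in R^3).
df = (-y^2) dx + (-2*x*y + z^2) dy + (2*y*z) dz; grad f = (-y^2, -2*x*y + z^2, 2*y*z)

For a 0-form f, d f = (∂f/∂x) dx + (∂f/∂y) dy + (∂f/∂z) dz. The components of the vector representation are exactly the entries of grad f in Cartesian coordinates:
  ∂f/∂x = -y^2
  ∂f/∂y = -2*x*y + z^2
  ∂f/∂z = 2*y*z.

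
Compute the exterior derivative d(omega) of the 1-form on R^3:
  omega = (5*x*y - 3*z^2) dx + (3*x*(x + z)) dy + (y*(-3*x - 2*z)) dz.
d(omega) = (x + 3*z) dx ∧ dy + (-3*y + 6*z) dx ∧ dz + (-6*x - 2*z) dy ∧ dz

For a 1-form omega = sum_i f_i dx_i, the exterior derivative is
  d(omega) = sum_{i < j} (∂f_j/∂x_i - ∂f_i/∂x_j) dx_i ∧ dx_j.
  coefficient of dx ∧ dy: ∂f_2/∂x - ∂f_1/∂y = ∂(3*x*(x + z))/∂x - ∂(5*x*y - 3*z^2)/∂y = x + 3*z
  coefficient of dx ∧ dz: ∂f_3/∂x - ∂f_1/∂z = ∂(y*(-3*x - 2*z))/∂x - ∂(5*x*y - 3*z^2)/∂z = -3*y + 6*z
  coefficient of dy ∧ dz: ∂f_3/∂y - ∂f_2/∂z = ∂(y*(-3*x - 2*z))/∂y - ∂(3*x*(x + z))/∂z = -6*x - 2*z
Assembling: d(omega) = (x + 3*z) dx ∧ dy + (-3*y + 6*z) dx ∧ dz + (-6*x - 2*z) dy ∧ dz.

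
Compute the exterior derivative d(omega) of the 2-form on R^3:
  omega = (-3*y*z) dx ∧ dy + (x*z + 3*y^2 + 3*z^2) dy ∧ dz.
d(omega) = (-3*y + z) dx ∧ dy ∧ dz

For a 2-form omega = sum_{i<j} g_{ij} dx_i ∧ dx_j, the exterior derivative is
  d(omega) = sum_{i<j} d(g_{ij}) ∧ dx_i ∧ dx_j = sum_{i<j, k} (∂g_{ij}/∂x_k) dx_k ∧ dx_i ∧ dx_j.
Expand each term, using dx_k ∧ dx_i ∧ dx_j = sgn(permutation) dx_{(a)} ∧ dx_{(b)} ∧ dx_{(c)} with (a < b < c) sorted:
  d(-3*y*z) includes (∂/∂z)(-3*y*z) dz = (-3*y) dz, which multiplied by dx ∧ dy gives (-3*y) dx ∧ dy ∧ dz
  d(x*z + 3*y^2 + 3*z^2) includes (∂/∂x)(x*z + 3*y^2 + 3*z^2) dx = (z) dx, which multiplied by dy ∧ dz gives (z) dx ∧ dy ∧ dz
Collecting like 3-forms: d(omega) = (-3*y + z) dx ∧ dy ∧ dz.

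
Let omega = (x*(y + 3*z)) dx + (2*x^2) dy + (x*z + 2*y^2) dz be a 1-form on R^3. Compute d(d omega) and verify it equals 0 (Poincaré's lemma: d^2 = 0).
d(d omega) = 0

Step 1: d omega = sum_{i<j} (∂f_j/∂x_i - ∂f_i/∂x_j) dx_i ∧ dx_j:
  coeff of dx ∧ dy: 3*x
  coeff of dx ∧ dz: -3*x + z
  coeff of dy ∧ dz: 4*y
Step 2: Apply d again to each 2-form coefficient. The only possible 3-form in R^3 is dx ∧ dy ∧ dz, with coefficient
  ∂(coeff of dy∧dz)/∂x - ∂(coeff of dx∧dz)/∂y + ∂(coeff of dx∧dy)/∂z
  = ∂/∂x (4*y) - ∂/∂y (-3*x + z) + ∂/∂z (3*x).
Each of these terms simplifies to sums of mixed partials that cancel in pairs. The result is 0 (by equality of mixed partials for smooth functions — Schwarz / Clairaut).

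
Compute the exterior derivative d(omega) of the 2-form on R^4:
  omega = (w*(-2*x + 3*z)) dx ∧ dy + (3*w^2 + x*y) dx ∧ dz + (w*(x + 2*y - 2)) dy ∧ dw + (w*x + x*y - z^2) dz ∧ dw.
d(omega) = (3*w - x) dx ∧ dy ∧ dz + (w - 2*x + 3*z) dx ∧ dy ∧ dw + (7*w + y) dx ∧ dz ∧ dw + (x) dy ∧ dz ∧ dw

For a 2-form omega = sum_{i<j} g_{ij} dx_i ∧ dx_j, the exterior derivative is
  d(omega) = sum_{i<j} d(g_{ij}) ∧ dx_i ∧ dx_j = sum_{i<j, k} (∂g_{ij}/∂x_k) dx_k ∧ dx_i ∧ dx_j.
Expand each term, using dx_k ∧ dx_i ∧ dx_j = sgn(permutation) dx_{(a)} ∧ dx_{(b)} ∧ dx_{(c)} with (a < b < c) sorted:
  d(w*(-2*x + 3*z)) includes (∂/∂z)(w*(-2*x + 3*z)) dz = (3*w) dz, which multiplied by dx ∧ dy gives (3*w) dx ∧ dy ∧ dz
  d(w*(-2*x + 3*z)) includes (∂/∂w)(w*(-2*x + 3*z)) dw = (-2*x + 3*z) dw, which multiplied by dx ∧ dy gives (-2*x + 3*z) dx ∧ dy ∧ dw
  d(3*w^2 + x*y) includes (∂/∂y)(3*w^2 + x*y) dy = (x) dy, which multiplied by dx ∧ dz gives (-x) dx ∧ dy ∧ dz
  d(3*w^2 + x*y) includes (∂/∂w)(3*w^2 + x*y) dw = (6*w) dw, which multiplied by dx ∧ dz gives (6*w) dx ∧ dz ∧ dw
  d(w*(x + 2*y - 2)) includes (∂/∂x)(w*(x + 2*y - 2)) dx = (w) dx, which multiplied by dy ∧ dw gives (w) dx ∧ dy ∧ dw
  d(w*x + x*y - z^2) includes (∂/∂x)(w*x + x*y - z^2) dx = (w + y) dx, which multiplied by dz ∧ dw gives (w + y) dx ∧ dz ∧ dw
  d(w*x + x*y - z^2) includes (∂/∂y)(w*x + x*y - z^2) dy = (x) dy, which multiplied by dz ∧ dw gives (x) dy ∧ dz ∧ dw
Collecting like 3-forms: d(omega) = (3*w - x) dx ∧ dy ∧ dz + (w - 2*x + 3*z) dx ∧ dy ∧ dw + (7*w + y) dx ∧ dz ∧ dw + (x) dy ∧ dz ∧ dw.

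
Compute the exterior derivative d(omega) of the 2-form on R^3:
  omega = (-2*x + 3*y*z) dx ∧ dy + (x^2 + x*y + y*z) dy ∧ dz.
d(omega) = (2*x + 4*y) dx ∧ dy ∧ dz

For a 2-form omega = sum_{i<j} g_{ij} dx_i ∧ dx_j, the exterior derivative is
  d(omega) = sum_{i<j} d(g_{ij}) ∧ dx_i ∧ dx_j = sum_{i<j, k} (∂g_{ij}/∂x_k) dx_k ∧ dx_i ∧ dx_j.
Expand each term, using dx_k ∧ dx_i ∧ dx_j = sgn(permutation) dx_{(a)} ∧ dx_{(b)} ∧ dx_{(c)} with (a < b < c) sorted:
  d(-2*x + 3*y*z) includes (∂/∂z)(-2*x + 3*y*z) dz = (3*y) dz, which multiplied by dx ∧ dy gives (3*y) dx ∧ dy ∧ dz
  d(x^2 + x*y + y*z) includes (∂/∂x)(x^2 + x*y + y*z) dx = (2*x + y) dx, which multiplied by dy ∧ dz gives (2*x + y) dx ∧ dy ∧ dz
Collecting like 3-forms: d(omega) = (2*x + 4*y) dx ∧ dy ∧ dz.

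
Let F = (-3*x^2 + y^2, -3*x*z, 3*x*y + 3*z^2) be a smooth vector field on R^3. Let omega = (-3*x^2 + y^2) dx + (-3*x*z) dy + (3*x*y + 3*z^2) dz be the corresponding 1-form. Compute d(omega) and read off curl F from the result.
d(omega) = (6*x) dy ∧ dz + (-3*y) dz ∧ dx + (-2*y - 3*z) dx ∧ dy; curl F = (6*x, -3*y, -2*y - 3*z)

d omega = sum_{i<j} (∂f_j/∂x_i - ∂f_i/∂x_j) dx_i ∧ dx_j. Under the identification (dy ∧ dz, dz ∧ dx, dx ∧ dy) ↔ (e_x, e_y, e_z), the coefficients are exactly the components of curl F. Compute:
  ∂R/∂y - ∂Q/∂z = (3*x) - (-3*x) = 6*x
  ∂P/∂z - ∂R/∂x = (0) - (3*y) = -3*y
  ∂Q/∂x - ∂P/∂y = (-3*z) - (2*y) = -2*y - 3*z.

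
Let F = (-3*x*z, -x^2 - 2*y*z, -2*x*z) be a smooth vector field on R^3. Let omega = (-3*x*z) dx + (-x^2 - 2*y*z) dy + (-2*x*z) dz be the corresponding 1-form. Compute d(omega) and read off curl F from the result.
d(omega) = (2*y) dy ∧ dz + (-3*x + 2*z) dz ∧ dx + (-2*x) dx ∧ dy; curl F = (2*y, -3*x + 2*z, -2*x)

d omega = sum_{i<j} (∂f_j/∂x_i - ∂f_i/∂x_j) dx_i ∧ dx_j. Under the identification (dy ∧ dz, dz ∧ dx, dx ∧ dy) ↔ (e_x, e_y, e_z), the coefficients are exactly the components of curl F. Compute:
  ∂R/∂y - ∂Q/∂z = (0) - (-2*y) = 2*y
  ∂P/∂z - ∂R/∂x = (-3*x) - (-2*z) = -3*x + 2*z
  ∂Q/∂x - ∂P/∂y = (-2*x) - (0) = -2*x.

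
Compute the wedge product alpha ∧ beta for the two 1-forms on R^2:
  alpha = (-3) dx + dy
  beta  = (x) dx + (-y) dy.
alpha ∧ beta = (-x + 3*y) dx ∧ dy

Distribute the wedge, using dx_i ∧ dx_j = -dx_j ∧ dx_i and dx_i ∧ dx_i = 0. For each pair (i, j) with i < j, the coefficient of dx_i ∧ dx_j in alpha ∧ beta is (alpha_i * beta_j - alpha_j * beta_i). Collecting: alpha ∧ beta = (-x + 3*y) dx ∧ dy.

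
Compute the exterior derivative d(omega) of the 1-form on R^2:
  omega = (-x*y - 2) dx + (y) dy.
d(omega) = (x) dx ∧ dy

For a 1-form omega = sum_i f_i dx_i, the exterior derivative is
  d(omega) = sum_{i < j} (∂f_j/∂x_i - ∂f_i/∂x_j) dx_i ∧ dx_j.
  coefficient of dx ∧ dy: ∂f_2/∂x - ∂f_1/∂y = ∂(y)/∂x - ∂(-x*y - 2)/∂y = x
Assembling: d(omega) = (x) dx ∧ dy.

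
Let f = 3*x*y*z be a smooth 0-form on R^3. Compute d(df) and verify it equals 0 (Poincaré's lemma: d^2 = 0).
d(df) = 0

Step 1: df = sum_i (∂f/∂x_i) dx_i = (3*y*z) dx + (3*x*z) dy + (3*x*y) dz.
Step 2: Apply d again. Using the 1-form formula, the coefficient of dx ∧ dy in d(df) is ∂^2 f/∂x ∂y - ∂^2 f/∂y ∂x = (3*z) - (3*z) = 0 (equality of mixed partials for smooth f).
Similarly for dx ∧ dz and dy ∧ dz — all coefficients vanish. So d(df) = 0.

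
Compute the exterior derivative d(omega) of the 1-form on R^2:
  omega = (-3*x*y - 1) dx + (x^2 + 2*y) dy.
d(omega) = (5*x) dx ∧ dy

For a 1-form omega = sum_i f_i dx_i, the exterior derivative is
  d(omega) = sum_{i < j} (∂f_j/∂x_i - ∂f_i/∂x_j) dx_i ∧ dx_j.
  coefficient of dx ∧ dy: ∂f_2/∂x - ∂f_1/∂y = ∂(x^2 + 2*y)/∂x - ∂(-3*x*y - 1)/∂y = 5*x
Assembling: d(omega) = (5*x) dx ∧ dy.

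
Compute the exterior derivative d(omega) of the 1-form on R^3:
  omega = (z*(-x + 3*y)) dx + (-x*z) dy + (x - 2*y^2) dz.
d(omega) = (-4*z) dx ∧ dy + (x - 3*y + 1) dx ∧ dz + (x - 4*y) dy ∧ dz

For a 1-form omega = sum_i f_i dx_i, the exterior derivative is
  d(omega) = sum_{i < j} (∂f_j/∂x_i - ∂f_i/∂x_j) dx_i ∧ dx_j.
  coefficient of dx ∧ dy: ∂f_2/∂x - ∂f_1/∂y = ∂(-x*z)/∂x - ∂(z*(-x + 3*y))/∂y = -4*z
  coefficient of dx ∧ dz: ∂f_3/∂x - ∂f_1/∂z = ∂(x - 2*y^2)/∂x - ∂(z*(-x + 3*y))/∂z = x - 3*y + 1
  coefficient of dy ∧ dz: ∂f_3/∂y - ∂f_2/∂z = ∂(x - 2*y^2)/∂y - ∂(-x*z)/∂z = x - 4*y
Assembling: d(omega) = (-4*z) dx ∧ dy + (x - 3*y + 1) dx ∧ dz + (x - 4*y) dy ∧ dz.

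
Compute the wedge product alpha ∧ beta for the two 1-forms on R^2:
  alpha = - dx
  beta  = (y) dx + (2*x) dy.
alpha ∧ beta = (-2*x) dx ∧ dy

Distribute the wedge, using dx_i ∧ dx_j = -dx_j ∧ dx_i and dx_i ∧ dx_i = 0. For each pair (i, j) with i < j, the coefficient of dx_i ∧ dx_j in alpha ∧ beta is (alpha_i * beta_j - alpha_j * beta_i). Collecting: alpha ∧ beta = (-2*x) dx ∧ dy.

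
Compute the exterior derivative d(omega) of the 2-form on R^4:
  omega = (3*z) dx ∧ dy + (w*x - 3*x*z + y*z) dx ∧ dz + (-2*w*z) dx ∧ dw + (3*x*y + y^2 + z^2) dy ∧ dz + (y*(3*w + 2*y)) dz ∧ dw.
d(omega) = (3*y - z + 3) dx ∧ dy ∧ dz + (2*w + x) dx ∧ dz ∧ dw + (3*w + 4*y) dy ∧ dz ∧ dw

For a 2-form omega = sum_{i<j} g_{ij} dx_i ∧ dx_j, the exterior derivative is
  d(omega) = sum_{i<j} d(g_{ij}) ∧ dx_i ∧ dx_j = sum_{i<j, k} (∂g_{ij}/∂x_k) dx_k ∧ dx_i ∧ dx_j.
Expand each term, using dx_k ∧ dx_i ∧ dx_j = sgn(permutation) dx_{(a)} ∧ dx_{(b)} ∧ dx_{(c)} with (a < b < c) sorted:
  d(3*z) includes (∂/∂z)(3*z) dz = (3) dz, which multiplied by dx ∧ dy gives (3) dx ∧ dy ∧ dz
  d(w*x - 3*x*z + y*z) includes (∂/∂y)(w*x - 3*x*z + y*z) dy = (z) dy, which multiplied by dx ∧ dz gives (-z) dx ∧ dy ∧ dz
  d(w*x - 3*x*z + y*z) includes (∂/∂w)(w*x - 3*x*z + y*z) dw = (x) dw, which multiplied by dx ∧ dz gives (x) dx ∧ dz ∧ dw
  d(-2*w*z) includes (∂/∂z)(-2*w*z) dz = (-2*w) dz, which multiplied by dx ∧ dw gives (2*w) dx ∧ dz ∧ dw
  d(3*x*y + y^2 + z^2) includes (∂/∂x)(3*x*y + y^2 + z^2) dx = (3*y) dx, which multiplied by dy ∧ dz gives (3*y) dx ∧ dy ∧ dz
  d(y*(3*w + 2*y)) includes (∂/∂y)(y*(3*w + 2*y)) dy = (3*w + 4*y) dy, which multiplied by dz ∧ dw gives (3*w + 4*y) dy ∧ dz ∧ dw
Collecting like 3-forms: d(omega) = (3*y - z + 3) dx ∧ dy ∧ dz + (2*w + x) dx ∧ dz ∧ dw + (3*w + 4*y) dy ∧ dz ∧ dw.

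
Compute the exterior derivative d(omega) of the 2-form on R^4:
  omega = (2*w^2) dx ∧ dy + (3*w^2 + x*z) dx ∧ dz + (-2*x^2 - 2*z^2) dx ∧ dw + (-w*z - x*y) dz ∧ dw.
d(omega) = (4*w) dx ∧ dy ∧ dw + (6*w - y + 4*z) dx ∧ dz ∧ dw + (-x) dy ∧ dz ∧ dw

For a 2-form omega = sum_{i<j} g_{ij} dx_i ∧ dx_j, the exterior derivative is
  d(omega) = sum_{i<j} d(g_{ij}) ∧ dx_i ∧ dx_j = sum_{i<j, k} (∂g_{ij}/∂x_k) dx_k ∧ dx_i ∧ dx_j.
Expand each term, using dx_k ∧ dx_i ∧ dx_j = sgn(permutation) dx_{(a)} ∧ dx_{(b)} ∧ dx_{(c)} with (a < b < c) sorted:
  d(2*w^2) includes (∂/∂w)(2*w^2) dw = (4*w) dw, which multiplied by dx ∧ dy gives (4*w) dx ∧ dy ∧ dw
  d(3*w^2 + x*z) includes (∂/∂w)(3*w^2 + x*z) dw = (6*w) dw, which multiplied by dx ∧ dz gives (6*w) dx ∧ dz ∧ dw
  d(-2*x^2 - 2*z^2) includes (∂/∂z)(-2*x^2 - 2*z^2) dz = (-4*z) dz, which multiplied by dx ∧ dw gives (4*z) dx ∧ dz ∧ dw
  d(-w*z - x*y) includes (∂/∂x)(-w*z - x*y) dx = (-y) dx, which multiplied by dz ∧ dw gives (-y) dx ∧ dz ∧ dw
  d(-w*z - x*y) includes (∂/∂y)(-w*z - x*y) dy = (-x) dy, which multiplied by dz ∧ dw gives (-x) dy ∧ dz ∧ dw
Collecting like 3-forms: d(omega) = (4*w) dx ∧ dy ∧ dw + (6*w - y + 4*z) dx ∧ dz ∧ dw + (-x) dy ∧ dz ∧ dw.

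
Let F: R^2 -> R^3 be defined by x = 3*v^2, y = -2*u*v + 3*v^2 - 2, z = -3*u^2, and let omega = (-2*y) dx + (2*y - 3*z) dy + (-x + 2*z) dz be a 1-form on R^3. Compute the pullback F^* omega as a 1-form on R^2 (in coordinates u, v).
F^* omega = (36*u^3 - 18*u^2*v + 26*u*v^2 - 12*v^3 + 8*v) du + (2*u*(-9*u^2 + 31*u*v - 6*v^2 + 4)) dv

Using F^*(f dg) = (f ∘ F) d(g ∘ F), substitute each coordinate x_i by F_i(u, v) in f_i, and replace dx_i by d F_i = (∂F_i/∂u) du + (∂F_i/∂v) dv.
  For the x component: f_1(F) = 4*u*v - 6*v^2 + 4; d F_1 = (0) du + (6*v) dv
  For the y component: f_2(F) = 9*u^2 - 4*u*v + 6*v^2 - 4; d F_2 = (-2*v) du + (-2*u + 6*v) dv
  For the z component: f_3(F) = -6*u^2 - 3*v^2; d F_3 = (-6*u) du + (0) dv
Combining and collecting du, dv coefficients:
  coeff of du: 36*u^3 - 18*u^2*v + 26*u*v^2 - 12*v^3 + 8*v
  coeff of dv: 2*u*(-9*u^2 + 31*u*v - 6*v^2 + 4)
F^* omega = (36*u^3 - 18*u^2*v + 26*u*v^2 - 12*v^3 + 8*v) du + (2*u*(-9*u^2 + 31*u*v - 6*v^2 + 4)) dv.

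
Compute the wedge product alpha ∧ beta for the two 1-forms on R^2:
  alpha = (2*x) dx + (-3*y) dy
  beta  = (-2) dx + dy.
alpha ∧ beta = (2*x - 6*y) dx ∧ dy

Distribute the wedge, using dx_i ∧ dx_j = -dx_j ∧ dx_i and dx_i ∧ dx_i = 0. For each pair (i, j) with i < j, the coefficient of dx_i ∧ dx_j in alpha ∧ beta is (alpha_i * beta_j - alpha_j * beta_i). Collecting: alpha ∧ beta = (2*x - 6*y) dx ∧ dy.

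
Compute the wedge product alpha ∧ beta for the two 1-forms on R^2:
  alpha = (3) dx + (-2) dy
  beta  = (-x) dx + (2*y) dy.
alpha ∧ beta = (-2*x + 6*y) dx ∧ dy

Distribute the wedge, using dx_i ∧ dx_j = -dx_j ∧ dx_i and dx_i ∧ dx_i = 0. For each pair (i, j) with i < j, the coefficient of dx_i ∧ dx_j in alpha ∧ beta is (alpha_i * beta_j - alpha_j * beta_i). Collecting: alpha ∧ beta = (-2*x + 6*y) dx ∧ dy.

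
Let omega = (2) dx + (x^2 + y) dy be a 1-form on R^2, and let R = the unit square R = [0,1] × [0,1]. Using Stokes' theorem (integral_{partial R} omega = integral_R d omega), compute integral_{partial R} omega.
integral_(partial R) omega = 1

Stokes: integral_partial_R omega = integral_R d omega with d omega = (∂Q/∂x - ∂P/∂y) dx ∧ dy.
  ∂Q/∂x = 2*x
  ∂P/∂y = 0
  integrand = ∂Q/∂x - ∂P/∂y = 2*x.
Integrating over R: integral_0^1 integral_0^1 (2*x) dx dy = 1.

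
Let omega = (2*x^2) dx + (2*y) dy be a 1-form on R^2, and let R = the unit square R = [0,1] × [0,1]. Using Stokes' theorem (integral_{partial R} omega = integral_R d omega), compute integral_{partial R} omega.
integral_(partial R) omega = 0

Stokes: integral_partial_R omega = integral_R d omega with d omega = (∂Q/∂x - ∂P/∂y) dx ∧ dy.
  ∂Q/∂x = 0
  ∂P/∂y = 0
  integrand = ∂Q/∂x - ∂P/∂y = 0.
Integrating over R: integral_0^1 integral_0^1 (0) dx dy = 0.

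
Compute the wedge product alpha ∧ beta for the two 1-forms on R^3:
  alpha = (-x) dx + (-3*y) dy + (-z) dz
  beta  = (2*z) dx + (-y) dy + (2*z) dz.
alpha ∧ beta = (y*(x + 6*z)) dx ∧ dy + (2*z*(-x + z)) dx ∧ dz + (-7*y*z) dy ∧ dz

Distribute the wedge, using dx_i ∧ dx_j = -dx_j ∧ dx_i and dx_i ∧ dx_i = 0. For each pair (i, j) with i < j, the coefficient of dx_i ∧ dx_j in alpha ∧ beta is (alpha_i * beta_j - alpha_j * beta_i). Collecting: alpha ∧ beta = (y*(x + 6*z)) dx ∧ dy + (2*z*(-x + z)) dx ∧ dz + (-7*y*z) dy ∧ dz.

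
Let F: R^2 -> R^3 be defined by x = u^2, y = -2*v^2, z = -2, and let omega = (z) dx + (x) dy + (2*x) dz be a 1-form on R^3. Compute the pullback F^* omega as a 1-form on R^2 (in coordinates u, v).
F^* omega = (-4*u) du + (-4*u^2*v) dv

Using F^*(f dg) = (f ∘ F) d(g ∘ F), substitute each coordinate x_i by F_i(u, v) in f_i, and replace dx_i by d F_i = (∂F_i/∂u) du + (∂F_i/∂v) dv.
  For the x component: f_1(F) = -2; d F_1 = (2*u) du + (0) dv
  For the y component: f_2(F) = u^2; d F_2 = (0) du + (-4*v) dv
  For the z component: f_3(F) = 2*u^2; d F_3 = (0) du + (0) dv
Combining and collecting du, dv coefficients:
  coeff of du: -4*u
  coeff of dv: -4*u^2*v
F^* omega = (-4*u) du + (-4*u^2*v) dv.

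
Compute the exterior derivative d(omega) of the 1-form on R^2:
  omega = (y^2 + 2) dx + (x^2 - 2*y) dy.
d(omega) = (2*x - 2*y) dx ∧ dy

For a 1-form omega = sum_i f_i dx_i, the exterior derivative is
  d(omega) = sum_{i < j} (∂f_j/∂x_i - ∂f_i/∂x_j) dx_i ∧ dx_j.
  coefficient of dx ∧ dy: ∂f_2/∂x - ∂f_1/∂y = ∂(x^2 - 2*y)/∂x - ∂(y^2 + 2)/∂y = 2*x - 2*y
Assembling: d(omega) = (2*x - 2*y) dx ∧ dy.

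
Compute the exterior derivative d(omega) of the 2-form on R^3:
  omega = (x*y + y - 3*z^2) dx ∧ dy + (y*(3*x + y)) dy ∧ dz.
d(omega) = (3*y - 6*z) dx ∧ dy ∧ dz

For a 2-form omega = sum_{i<j} g_{ij} dx_i ∧ dx_j, the exterior derivative is
  d(omega) = sum_{i<j} d(g_{ij}) ∧ dx_i ∧ dx_j = sum_{i<j, k} (∂g_{ij}/∂x_k) dx_k ∧ dx_i ∧ dx_j.
Expand each term, using dx_k ∧ dx_i ∧ dx_j = sgn(permutation) dx_{(a)} ∧ dx_{(b)} ∧ dx_{(c)} with (a < b < c) sorted:
  d(x*y + y - 3*z^2) includes (∂/∂z)(x*y + y - 3*z^2) dz = (-6*z) dz, which multiplied by dx ∧ dy gives (-6*z) dx ∧ dy ∧ dz
  d(y*(3*x + y)) includes (∂/∂x)(y*(3*x + y)) dx = (3*y) dx, which multiplied by dy ∧ dz gives (3*y) dx ∧ dy ∧ dz
Collecting like 3-forms: d(omega) = (3*y - 6*z) dx ∧ dy ∧ dz.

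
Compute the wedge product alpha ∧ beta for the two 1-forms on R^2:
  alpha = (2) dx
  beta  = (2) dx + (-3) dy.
alpha ∧ beta = (-6) dx ∧ dy

Distribute the wedge, using dx_i ∧ dx_j = -dx_j ∧ dx_i and dx_i ∧ dx_i = 0. For each pair (i, j) with i < j, the coefficient of dx_i ∧ dx_j in alpha ∧ beta is (alpha_i * beta_j - alpha_j * beta_i). Collecting: alpha ∧ beta = (-6) dx ∧ dy.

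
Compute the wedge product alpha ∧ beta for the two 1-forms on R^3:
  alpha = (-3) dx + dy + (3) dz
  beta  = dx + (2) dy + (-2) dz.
alpha ∧ beta = (-7) dx ∧ dy + (3) dx ∧ dz + (-8) dy ∧ dz

Distribute the wedge, using dx_i ∧ dx_j = -dx_j ∧ dx_i and dx_i ∧ dx_i = 0. For each pair (i, j) with i < j, the coefficient of dx_i ∧ dx_j in alpha ∧ beta is (alpha_i * beta_j - alpha_j * beta_i). Collecting: alpha ∧ beta = (-7) dx ∧ dy + (3) dx ∧ dz + (-8) dy ∧ dz.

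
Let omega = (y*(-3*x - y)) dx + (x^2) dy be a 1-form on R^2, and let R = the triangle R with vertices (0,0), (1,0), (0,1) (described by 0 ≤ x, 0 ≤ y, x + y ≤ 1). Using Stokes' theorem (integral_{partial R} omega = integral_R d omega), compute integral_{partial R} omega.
integral_(partial R) omega = 7/6

Stokes: integral_partial_R omega = integral_R d omega with d omega = (∂Q/∂x - ∂P/∂y) dx ∧ dy.
  ∂Q/∂x = 2*x
  ∂P/∂y = -3*x - 2*y
  integrand = ∂Q/∂x - ∂P/∂y = 5*x + 2*y.
Integrating over R: integral_0^1 integral_0^{1-x} (5*x + 2*y) dy dx = 7/6.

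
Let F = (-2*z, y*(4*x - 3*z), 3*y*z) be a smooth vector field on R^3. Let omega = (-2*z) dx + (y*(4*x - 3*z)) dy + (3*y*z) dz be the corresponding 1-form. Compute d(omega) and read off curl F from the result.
d(omega) = (3*y + 3*z) dy ∧ dz + (-2) dz ∧ dx + (4*y) dx ∧ dy; curl F = (3*y + 3*z, -2, 4*y)

d omega = sum_{i<j} (∂f_j/∂x_i - ∂f_i/∂x_j) dx_i ∧ dx_j. Under the identification (dy ∧ dz, dz ∧ dx, dx ∧ dy) ↔ (e_x, e_y, e_z), the coefficients are exactly the components of curl F. Compute:
  ∂R/∂y - ∂Q/∂z = (3*z) - (-3*y) = 3*y + 3*z
  ∂P/∂z - ∂R/∂x = (-2) - (0) = -2
  ∂Q/∂x - ∂P/∂y = (4*y) - (0) = 4*y.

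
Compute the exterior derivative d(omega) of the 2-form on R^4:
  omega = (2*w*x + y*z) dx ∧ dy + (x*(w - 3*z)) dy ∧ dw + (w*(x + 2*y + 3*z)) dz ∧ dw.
d(omega) = (y) dx ∧ dy ∧ dz + (w + 2*x - 3*z) dx ∧ dy ∧ dw + (2*w + 3*x) dy ∧ dz ∧ dw + (w) dx ∧ dz ∧ dw

For a 2-form omega = sum_{i<j} g_{ij} dx_i ∧ dx_j, the exterior derivative is
  d(omega) = sum_{i<j} d(g_{ij}) ∧ dx_i ∧ dx_j = sum_{i<j, k} (∂g_{ij}/∂x_k) dx_k ∧ dx_i ∧ dx_j.
Expand each term, using dx_k ∧ dx_i ∧ dx_j = sgn(permutation) dx_{(a)} ∧ dx_{(b)} ∧ dx_{(c)} with (a < b < c) sorted:
  d(2*w*x + y*z) includes (∂/∂z)(2*w*x + y*z) dz = (y) dz, which multiplied by dx ∧ dy gives (y) dx ∧ dy ∧ dz
  d(2*w*x + y*z) includes (∂/∂w)(2*w*x + y*z) dw = (2*x) dw, which multiplied by dx ∧ dy gives (2*x) dx ∧ dy ∧ dw
  d(x*(w - 3*z)) includes (∂/∂x)(x*(w - 3*z)) dx = (w - 3*z) dx, which multiplied by dy ∧ dw gives (w - 3*z) dx ∧ dy ∧ dw
  d(x*(w - 3*z)) includes (∂/∂z)(x*(w - 3*z)) dz = (-3*x) dz, which multiplied by dy ∧ dw gives (3*x) dy ∧ dz ∧ dw
  d(w*(x + 2*y + 3*z)) includes (∂/∂x)(w*(x + 2*y + 3*z)) dx = (w) dx, which multiplied by dz ∧ dw gives (w) dx ∧ dz ∧ dw
  d(w*(x + 2*y + 3*z)) includes (∂/∂y)(w*(x + 2*y + 3*z)) dy = (2*w) dy, which multiplied by dz ∧ dw gives (2*w) dy ∧ dz ∧ dw
Collecting like 3-forms: d(omega) = (y) dx ∧ dy ∧ dz + (w + 2*x - 3*z) dx ∧ dy ∧ dw + (2*w + 3*x) dy ∧ dz ∧ dw + (w) dx ∧ dz ∧ dw.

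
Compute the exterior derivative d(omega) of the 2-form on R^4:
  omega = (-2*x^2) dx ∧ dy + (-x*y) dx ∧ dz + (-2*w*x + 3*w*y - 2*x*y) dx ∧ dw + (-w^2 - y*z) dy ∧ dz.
d(omega) = (x) dx ∧ dy ∧ dz + (-3*w + 2*x) dx ∧ dy ∧ dw + (-2*w) dy ∧ dz ∧ dw

For a 2-form omega = sum_{i<j} g_{ij} dx_i ∧ dx_j, the exterior derivative is
  d(omega) = sum_{i<j} d(g_{ij}) ∧ dx_i ∧ dx_j = sum_{i<j, k} (∂g_{ij}/∂x_k) dx_k ∧ dx_i ∧ dx_j.
Expand each term, using dx_k ∧ dx_i ∧ dx_j = sgn(permutation) dx_{(a)} ∧ dx_{(b)} ∧ dx_{(c)} with (a < b < c) sorted:
  d(-x*y) includes (∂/∂y)(-x*y) dy = (-x) dy, which multiplied by dx ∧ dz gives (x) dx ∧ dy ∧ dz
  d(-2*w*x + 3*w*y - 2*x*y) includes (∂/∂y)(-2*w*x + 3*w*y - 2*x*y) dy = (3*w - 2*x) dy, which multiplied by dx ∧ dw gives (-3*w + 2*x) dx ∧ dy ∧ dw
  d(-w^2 - y*z) includes (∂/∂w)(-w^2 - y*z) dw = (-2*w) dw, which multiplied by dy ∧ dz gives (-2*w) dy ∧ dz ∧ dw
Collecting like 3-forms: d(omega) = (x) dx ∧ dy ∧ dz + (-3*w + 2*x) dx ∧ dy ∧ dw + (-2*w) dy ∧ dz ∧ dw.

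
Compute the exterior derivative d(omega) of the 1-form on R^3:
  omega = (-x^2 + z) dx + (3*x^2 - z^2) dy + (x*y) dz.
d(omega) = (6*x) dx ∧ dy + (y - 1) dx ∧ dz + (x + 2*z) dy ∧ dz

For a 1-form omega = sum_i f_i dx_i, the exterior derivative is
  d(omega) = sum_{i < j} (∂f_j/∂x_i - ∂f_i/∂x_j) dx_i ∧ dx_j.
  coefficient of dx ∧ dy: ∂f_2/∂x - ∂f_1/∂y = ∂(3*x^2 - z^2)/∂x - ∂(-x^2 + z)/∂y = 6*x
  coefficient of dx ∧ dz: ∂f_3/∂x - ∂f_1/∂z = ∂(x*y)/∂x - ∂(-x^2 + z)/∂z = y - 1
  coefficient of dy ∧ dz: ∂f_3/∂y - ∂f_2/∂z = ∂(x*y)/∂y - ∂(3*x^2 - z^2)/∂z = x + 2*z
Assembling: d(omega) = (6*x) dx ∧ dy + (y - 1) dx ∧ dz + (x + 2*z) dy ∧ dz.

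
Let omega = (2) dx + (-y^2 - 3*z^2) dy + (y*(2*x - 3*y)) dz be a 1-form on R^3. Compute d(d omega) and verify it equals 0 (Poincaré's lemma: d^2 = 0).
d(d omega) = 0

Step 1: d omega = sum_{i<j} (∂f_j/∂x_i - ∂f_i/∂x_j) dx_i ∧ dx_j:
  coeff of dx ∧ dy: 0
  coeff of dx ∧ dz: 2*y
  coeff of dy ∧ dz: 2*x - 6*y + 6*z
Step 2: Apply d again to each 2-form coefficient. The only possible 3-form in R^3 is dx ∧ dy ∧ dz, with coefficient
  ∂(coeff of dy∧dz)/∂x - ∂(coeff of dx∧dz)/∂y + ∂(coeff of dx∧dy)/∂z
  = ∂/∂x (2*x - 6*y + 6*z) - ∂/∂y (2*y) + ∂/∂z (0).
Each of these terms simplifies to sums of mixed partials that cancel in pairs. The result is 0 (by equality of mixed partials for smooth functions — Schwarz / Clairaut).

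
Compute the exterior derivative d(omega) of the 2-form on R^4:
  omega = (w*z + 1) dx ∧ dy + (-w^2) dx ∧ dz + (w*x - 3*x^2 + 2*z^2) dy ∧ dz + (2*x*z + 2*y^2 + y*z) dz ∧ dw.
d(omega) = (2*w - 6*x) dx ∧ dy ∧ dz + (z) dx ∧ dy ∧ dw + (-2*w + 2*z) dx ∧ dz ∧ dw + (x + 4*y + z) dy ∧ dz ∧ dw

For a 2-form omega = sum_{i<j} g_{ij} dx_i ∧ dx_j, the exterior derivative is
  d(omega) = sum_{i<j} d(g_{ij}) ∧ dx_i ∧ dx_j = sum_{i<j, k} (∂g_{ij}/∂x_k) dx_k ∧ dx_i ∧ dx_j.
Expand each term, using dx_k ∧ dx_i ∧ dx_j = sgn(permutation) dx_{(a)} ∧ dx_{(b)} ∧ dx_{(c)} with (a < b < c) sorted:
  d(w*z + 1) includes (∂/∂z)(w*z + 1) dz = (w) dz, which multiplied by dx ∧ dy gives (w) dx ∧ dy ∧ dz
  d(w*z + 1) includes (∂/∂w)(w*z + 1) dw = (z) dw, which multiplied by dx ∧ dy gives (z) dx ∧ dy ∧ dw
  d(-w^2) includes (∂/∂w)(-w^2) dw = (-2*w) dw, which multiplied by dx ∧ dz gives (-2*w) dx ∧ dz ∧ dw
  d(w*x - 3*x^2 + 2*z^2) includes (∂/∂x)(w*x - 3*x^2 + 2*z^2) dx = (w - 6*x) dx, which multiplied by dy ∧ dz gives (w - 6*x) dx ∧ dy ∧ dz
  d(w*x - 3*x^2 + 2*z^2) includes (∂/∂w)(w*x - 3*x^2 + 2*z^2) dw = (x) dw, which multiplied by dy ∧ dz gives (x) dy ∧ dz ∧ dw
  d(2*x*z + 2*y^2 + y*z) includes (∂/∂x)(2*x*z + 2*y^2 + y*z) dx = (2*z) dx, which multiplied by dz ∧ dw gives (2*z) dx ∧ dz ∧ dw
  d(2*x*z + 2*y^2 + y*z) includes (∂/∂y)(2*x*z + 2*y^2 + y*z) dy = (4*y + z) dy, which multiplied by dz ∧ dw gives (4*y + z) dy ∧ dz ∧ dw
Collecting like 3-forms: d(omega) = (2*w - 6*x) dx ∧ dy ∧ dz + (z) dx ∧ dy ∧ dw + (-2*w + 2*z) dx ∧ dz ∧ dw + (x + 4*y + z) dy ∧ dz ∧ dw.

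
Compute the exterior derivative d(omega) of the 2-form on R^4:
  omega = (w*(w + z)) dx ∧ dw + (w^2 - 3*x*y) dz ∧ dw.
d(omega) = (-w - 3*y) dx ∧ dz ∧ dw + (-3*x) dy ∧ dz ∧ dw

For a 2-form omega = sum_{i<j} g_{ij} dx_i ∧ dx_j, the exterior derivative is
  d(omega) = sum_{i<j} d(g_{ij}) ∧ dx_i ∧ dx_j = sum_{i<j, k} (∂g_{ij}/∂x_k) dx_k ∧ dx_i ∧ dx_j.
Expand each term, using dx_k ∧ dx_i ∧ dx_j = sgn(permutation) dx_{(a)} ∧ dx_{(b)} ∧ dx_{(c)} with (a < b < c) sorted:
  d(w*(w + z)) includes (∂/∂z)(w*(w + z)) dz = (w) dz, which multiplied by dx ∧ dw gives (-w) dx ∧ dz ∧ dw
  d(w^2 - 3*x*y) includes (∂/∂x)(w^2 - 3*x*y) dx = (-3*y) dx, which multiplied by dz ∧ dw gives (-3*y) dx ∧ dz ∧ dw
  d(w^2 - 3*x*y) includes (∂/∂y)(w^2 - 3*x*y) dy = (-3*x) dy, which multiplied by dz ∧ dw gives (-3*x) dy ∧ dz ∧ dw
Collecting like 3-forms: d(omega) = (-w - 3*y) dx ∧ dz ∧ dw + (-3*x) dy ∧ dz ∧ dw.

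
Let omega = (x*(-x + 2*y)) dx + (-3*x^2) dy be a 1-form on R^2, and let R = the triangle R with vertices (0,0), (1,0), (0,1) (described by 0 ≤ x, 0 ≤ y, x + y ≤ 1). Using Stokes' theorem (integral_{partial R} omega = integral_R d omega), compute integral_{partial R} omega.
integral_(partial R) omega = -4/3

Stokes: integral_partial_R omega = integral_R d omega with d omega = (∂Q/∂x - ∂P/∂y) dx ∧ dy.
  ∂Q/∂x = -6*x
  ∂P/∂y = 2*x
  integrand = ∂Q/∂x - ∂P/∂y = -8*x.
Integrating over R: integral_0^1 integral_0^{1-x} (-8*x) dy dx = -4/3.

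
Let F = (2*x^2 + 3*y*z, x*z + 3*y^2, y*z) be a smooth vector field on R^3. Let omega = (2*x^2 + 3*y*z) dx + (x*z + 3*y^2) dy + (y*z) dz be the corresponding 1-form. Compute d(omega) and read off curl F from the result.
d(omega) = (-x + z) dy ∧ dz + (3*y) dz ∧ dx + (-2*z) dx ∧ dy; curl F = (-x + z, 3*y, -2*z)

d omega = sum_{i<j} (∂f_j/∂x_i - ∂f_i/∂x_j) dx_i ∧ dx_j. Under the identification (dy ∧ dz, dz ∧ dx, dx ∧ dy) ↔ (e_x, e_y, e_z), the coefficients are exactly the components of curl F. Compute:
  ∂R/∂y - ∂Q/∂z = (z) - (x) = -x + z
  ∂P/∂z - ∂R/∂x = (3*y) - (0) = 3*y
  ∂Q/∂x - ∂P/∂y = (z) - (3*z) = -2*z.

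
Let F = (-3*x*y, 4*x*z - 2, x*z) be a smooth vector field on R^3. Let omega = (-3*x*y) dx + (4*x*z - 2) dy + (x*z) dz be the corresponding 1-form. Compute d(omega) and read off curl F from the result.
d(omega) = (-4*x) dy ∧ dz + (-z) dz ∧ dx + (3*x + 4*z) dx ∧ dy; curl F = (-4*x, -z, 3*x + 4*z)

d omega = sum_{i<j} (∂f_j/∂x_i - ∂f_i/∂x_j) dx_i ∧ dx_j. Under the identification (dy ∧ dz, dz ∧ dx, dx ∧ dy) ↔ (e_x, e_y, e_z), the coefficients are exactly the components of curl F. Compute:
  ∂R/∂y - ∂Q/∂z = (0) - (4*x) = -4*x
  ∂P/∂z - ∂R/∂x = (0) - (z) = -z
  ∂Q/∂x - ∂P/∂y = (4*z) - (-3*x) = 3*x + 4*z.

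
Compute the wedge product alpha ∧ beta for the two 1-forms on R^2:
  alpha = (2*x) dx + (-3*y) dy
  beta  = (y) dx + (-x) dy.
alpha ∧ beta = (-2*x^2 + 3*y^2) dx ∧ dy

Distribute the wedge, using dx_i ∧ dx_j = -dx_j ∧ dx_i and dx_i ∧ dx_i = 0. For each pair (i, j) with i < j, the coefficient of dx_i ∧ dx_j in alpha ∧ beta is (alpha_i * beta_j - alpha_j * beta_i). Collecting: alpha ∧ beta = (-2*x^2 + 3*y^2) dx ∧ dy.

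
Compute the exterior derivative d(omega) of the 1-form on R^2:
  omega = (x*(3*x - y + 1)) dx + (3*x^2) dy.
d(omega) = (7*x) dx ∧ dy

For a 1-form omega = sum_i f_i dx_i, the exterior derivative is
  d(omega) = sum_{i < j} (∂f_j/∂x_i - ∂f_i/∂x_j) dx_i ∧ dx_j.
  coefficient of dx ∧ dy: ∂f_2/∂x - ∂f_1/∂y = ∂(3*x^2)/∂x - ∂(x*(3*x - y + 1))/∂y = 7*x
Assembling: d(omega) = (7*x) dx ∧ dy.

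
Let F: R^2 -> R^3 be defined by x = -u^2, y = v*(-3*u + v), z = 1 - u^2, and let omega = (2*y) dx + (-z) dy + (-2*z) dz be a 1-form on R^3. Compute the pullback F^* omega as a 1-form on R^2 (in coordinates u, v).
F^* omega = (-4*u^3 + 9*u^2*v - 4*u*v^2 + 4*u + 3*v) du + (-3*u^3 + 2*u^2*v + 3*u - 2*v) dv

Using F^*(f dg) = (f ∘ F) d(g ∘ F), substitute each coordinate x_i by F_i(u, v) in f_i, and replace dx_i by d F_i = (∂F_i/∂u) du + (∂F_i/∂v) dv.
  For the x component: f_1(F) = 2*v*(-3*u + v); d F_1 = (-2*u) du + (0) dv
  For the y component: f_2(F) = u^2 - 1; d F_2 = (-3*v) du + (-3*u + 2*v) dv
  For the z component: f_3(F) = 2*u^2 - 2; d F_3 = (-2*u) du + (0) dv
Combining and collecting du, dv coefficients:
  coeff of du: -4*u^3 + 9*u^2*v - 4*u*v^2 + 4*u + 3*v
  coeff of dv: -3*u^3 + 2*u^2*v + 3*u - 2*v
F^* omega = (-4*u^3 + 9*u^2*v - 4*u*v^2 + 4*u + 3*v) du + (-3*u^3 + 2*u^2*v + 3*u - 2*v) dv.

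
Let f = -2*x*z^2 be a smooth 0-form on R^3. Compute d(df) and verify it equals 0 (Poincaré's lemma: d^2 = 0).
d(df) = 0

Step 1: df = sum_i (∂f/∂x_i) dx_i = (-2*z^2) dx + (0) dy + (-4*x*z) dz.
Step 2: Apply d again. Using the 1-form formula, the coefficient of dx ∧ dy in d(df) is ∂^2 f/∂x ∂y - ∂^2 f/∂y ∂x = (0) - (0) = 0 (equality of mixed partials for smooth f).
Similarly for dx ∧ dz and dy ∧ dz — all coefficients vanish. So d(df) = 0.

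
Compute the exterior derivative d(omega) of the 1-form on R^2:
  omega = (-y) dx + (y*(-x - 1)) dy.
d(omega) = (1 - y) dx ∧ dy

For a 1-form omega = sum_i f_i dx_i, the exterior derivative is
  d(omega) = sum_{i < j} (∂f_j/∂x_i - ∂f_i/∂x_j) dx_i ∧ dx_j.
  coefficient of dx ∧ dy: ∂f_2/∂x - ∂f_1/∂y = ∂(y*(-x - 1))/∂x - ∂(-y)/∂y = 1 - y
Assembling: d(omega) = (1 - y) dx ∧ dy.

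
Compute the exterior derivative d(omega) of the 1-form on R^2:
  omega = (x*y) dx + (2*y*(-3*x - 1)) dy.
d(omega) = (-x - 6*y) dx ∧ dy

For a 1-form omega = sum_i f_i dx_i, the exterior derivative is
  d(omega) = sum_{i < j} (∂f_j/∂x_i - ∂f_i/∂x_j) dx_i ∧ dx_j.
  coefficient of dx ∧ dy: ∂f_2/∂x - ∂f_1/∂y = ∂(2*y*(-3*x - 1))/∂x - ∂(x*y)/∂y = -x - 6*y
Assembling: d(omega) = (-x - 6*y) dx ∧ dy.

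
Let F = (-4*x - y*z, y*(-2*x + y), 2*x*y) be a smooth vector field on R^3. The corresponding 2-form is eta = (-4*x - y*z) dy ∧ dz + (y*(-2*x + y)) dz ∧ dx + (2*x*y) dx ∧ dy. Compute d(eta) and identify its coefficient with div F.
d(eta) = (-2*x + 2*y - 4) dx ∧ dy ∧ dz; div F = -2*x + 2*y - 4

For a 2-form in R^3 of the form above, applying d gives a 3-form with coefficient ∂P/∂x + ∂Q/∂y + ∂R/∂z:
  ∂P/∂x = -4
  ∂Q/∂y = -2*x + 2*y
  ∂R/∂z = 0
Sum = -2*x + 2*y - 4, which is exactly div F.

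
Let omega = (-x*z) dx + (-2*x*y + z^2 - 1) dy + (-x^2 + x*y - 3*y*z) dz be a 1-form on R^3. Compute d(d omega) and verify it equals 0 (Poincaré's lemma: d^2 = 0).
d(d omega) = 0

Step 1: d omega = sum_{i<j} (∂f_j/∂x_i - ∂f_i/∂x_j) dx_i ∧ dx_j:
  coeff of dx ∧ dy: -2*y
  coeff of dx ∧ dz: -x + y
  coeff of dy ∧ dz: x - 5*z
Step 2: Apply d again to each 2-form coefficient. The only possible 3-form in R^3 is dx ∧ dy ∧ dz, with coefficient
  ∂(coeff of dy∧dz)/∂x - ∂(coeff of dx∧dz)/∂y + ∂(coeff of dx∧dy)/∂z
  = ∂/∂x (x - 5*z) - ∂/∂y (-x + y) + ∂/∂z (-2*y).
Each of these terms simplifies to sums of mixed partials that cancel in pairs. The result is 0 (by equality of mixed partials for smooth functions — Schwarz / Clairaut).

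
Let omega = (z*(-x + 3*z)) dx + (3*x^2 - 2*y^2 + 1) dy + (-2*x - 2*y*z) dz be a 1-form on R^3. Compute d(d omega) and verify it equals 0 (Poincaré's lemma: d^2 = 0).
d(d omega) = 0

Step 1: d omega = sum_{i<j} (∂f_j/∂x_i - ∂f_i/∂x_j) dx_i ∧ dx_j:
  coeff of dx ∧ dy: 6*x
  coeff of dx ∧ dz: x - 6*z - 2
  coeff of dy ∧ dz: -2*z
Step 2: Apply d again to each 2-form coefficient. The only possible 3-form in R^3 is dx ∧ dy ∧ dz, with coefficient
  ∂(coeff of dy∧dz)/∂x - ∂(coeff of dx∧dz)/∂y + ∂(coeff of dx∧dy)/∂z
  = ∂/∂x (-2*z) - ∂/∂y (x - 6*z - 2) + ∂/∂z (6*x).
Each of these terms simplifies to sums of mixed partials that cancel in pairs. The result is 0 (by equality of mixed partials for smooth functions — Schwarz / Clairaut).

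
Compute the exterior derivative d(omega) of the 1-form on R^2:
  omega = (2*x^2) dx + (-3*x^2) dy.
d(omega) = (-6*x) dx ∧ dy

For a 1-form omega = sum_i f_i dx_i, the exterior derivative is
  d(omega) = sum_{i < j} (∂f_j/∂x_i - ∂f_i/∂x_j) dx_i ∧ dx_j.
  coefficient of dx ∧ dy: ∂f_2/∂x - ∂f_1/∂y = ∂(-3*x^2)/∂x - ∂(2*x^2)/∂y = -6*x
Assembling: d(omega) = (-6*x) dx ∧ dy.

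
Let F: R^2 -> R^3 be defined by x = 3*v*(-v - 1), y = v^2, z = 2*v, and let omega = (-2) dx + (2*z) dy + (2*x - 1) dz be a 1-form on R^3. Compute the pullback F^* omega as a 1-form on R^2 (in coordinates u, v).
F^* omega = (4 - 4*v^2) dv

Using F^*(f dg) = (f ∘ F) d(g ∘ F), substitute each coordinate x_i by F_i(u, v) in f_i, and replace dx_i by d F_i = (∂F_i/∂u) du + (∂F_i/∂v) dv.
  For the x component: f_1(F) = -2; d F_1 = (0) du + (-6*v - 3) dv
  For the y component: f_2(F) = 4*v; d F_2 = (0) du + (2*v) dv
  For the z component: f_3(F) = -6*v^2 - 6*v - 1; d F_3 = (0) du + (2) dv
Combining and collecting du, dv coefficients:
  coeff of du: 0
  coeff of dv: 4 - 4*v^2
F^* omega = (4 - 4*v^2) dv.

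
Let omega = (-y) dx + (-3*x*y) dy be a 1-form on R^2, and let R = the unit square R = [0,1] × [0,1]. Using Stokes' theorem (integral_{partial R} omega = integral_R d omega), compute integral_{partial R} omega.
integral_(partial R) omega = -1/2

Stokes: integral_partial_R omega = integral_R d omega with d omega = (∂Q/∂x - ∂P/∂y) dx ∧ dy.
  ∂Q/∂x = -3*y
  ∂P/∂y = -1
  integrand = ∂Q/∂x - ∂P/∂y = 1 - 3*y.
Integrating over R: integral_0^1 integral_0^1 (1 - 3*y) dx dy = -1/2.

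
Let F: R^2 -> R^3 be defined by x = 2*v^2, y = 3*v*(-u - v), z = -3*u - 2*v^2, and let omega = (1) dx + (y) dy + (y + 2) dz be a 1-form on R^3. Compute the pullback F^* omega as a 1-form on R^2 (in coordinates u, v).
F^* omega = (9*u*v^2 + 9*u*v + 9*v^3 + 9*v^2 - 6) du + (v*(9*u^2 + 39*u*v + 30*v^2 - 4)) dv

Using F^*(f dg) = (f ∘ F) d(g ∘ F), substitute each coordinate x_i by F_i(u, v) in f_i, and replace dx_i by d F_i = (∂F_i/∂u) du + (∂F_i/∂v) dv.
  For the x component: f_1(F) = 1; d F_1 = (0) du + (4*v) dv
  For the y component: f_2(F) = 3*v*(-u - v); d F_2 = (-3*v) du + (-3*u - 6*v) dv
  For the z component: f_3(F) = -3*u*v - 3*v^2 + 2; d F_3 = (-3) du + (-4*v) dv
Combining and collecting du, dv coefficients:
  coeff of du: 9*u*v^2 + 9*u*v + 9*v^3 + 9*v^2 - 6
  coeff of dv: v*(9*u^2 + 39*u*v + 30*v^2 - 4)
F^* omega = (9*u*v^2 + 9*u*v + 9*v^3 + 9*v^2 - 6) du + (v*(9*u^2 + 39*u*v + 30*v^2 - 4)) dv.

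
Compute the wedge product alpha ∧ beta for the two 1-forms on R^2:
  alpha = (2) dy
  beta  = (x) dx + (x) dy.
alpha ∧ beta = (-2*x) dx ∧ dy

Distribute the wedge, using dx_i ∧ dx_j = -dx_j ∧ dx_i and dx_i ∧ dx_i = 0. For each pair (i, j) with i < j, the coefficient of dx_i ∧ dx_j in alpha ∧ beta is (alpha_i * beta_j - alpha_j * beta_i). Collecting: alpha ∧ beta = (-2*x) dx ∧ dy.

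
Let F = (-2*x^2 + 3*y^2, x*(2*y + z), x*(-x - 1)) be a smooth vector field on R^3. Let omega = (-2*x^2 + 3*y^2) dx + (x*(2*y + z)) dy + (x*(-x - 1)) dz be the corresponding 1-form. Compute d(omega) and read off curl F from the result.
d(omega) = (-x) dy ∧ dz + (2*x + 1) dz ∧ dx + (-4*y + z) dx ∧ dy; curl F = (-x, 2*x + 1, -4*y + z)

d omega = sum_{i<j} (∂f_j/∂x_i - ∂f_i/∂x_j) dx_i ∧ dx_j. Under the identification (dy ∧ dz, dz ∧ dx, dx ∧ dy) ↔ (e_x, e_y, e_z), the coefficients are exactly the components of curl F. Compute:
  ∂R/∂y - ∂Q/∂z = (0) - (x) = -x
  ∂P/∂z - ∂R/∂x = (0) - (-2*x - 1) = 2*x + 1
  ∂Q/∂x - ∂P/∂y = (2*y + z) - (6*y) = -4*y + z.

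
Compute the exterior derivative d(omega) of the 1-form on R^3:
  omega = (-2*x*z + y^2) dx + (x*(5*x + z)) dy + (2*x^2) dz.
d(omega) = (10*x - 2*y + z) dx ∧ dy + (6*x) dx ∧ dz + (-x) dy ∧ dz

For a 1-form omega = sum_i f_i dx_i, the exterior derivative is
  d(omega) = sum_{i < j} (∂f_j/∂x_i - ∂f_i/∂x_j) dx_i ∧ dx_j.
  coefficient of dx ∧ dy: ∂f_2/∂x - ∂f_1/∂y = ∂(x*(5*x + z))/∂x - ∂(-2*x*z + y^2)/∂y = 10*x - 2*y + z
  coefficient of dx ∧ dz: ∂f_3/∂x - ∂f_1/∂z = ∂(2*x^2)/∂x - ∂(-2*x*z + y^2)/∂z = 6*x
  coefficient of dy ∧ dz: ∂f_3/∂y - ∂f_2/∂z = ∂(2*x^2)/∂y - ∂(x*(5*x + z))/∂z = -x
Assembling: d(omega) = (10*x - 2*y + z) dx ∧ dy + (6*x) dx ∧ dz + (-x) dy ∧ dz.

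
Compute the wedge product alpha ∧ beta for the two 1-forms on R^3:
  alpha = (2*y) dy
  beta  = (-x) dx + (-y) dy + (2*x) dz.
alpha ∧ beta = (2*x*y) dx ∧ dy + (4*x*y) dy ∧ dz

Distribute the wedge, using dx_i ∧ dx_j = -dx_j ∧ dx_i and dx_i ∧ dx_i = 0. For each pair (i, j) with i < j, the coefficient of dx_i ∧ dx_j in alpha ∧ beta is (alpha_i * beta_j - alpha_j * beta_i). Collecting: alpha ∧ beta = (2*x*y) dx ∧ dy + (4*x*y) dy ∧ dz.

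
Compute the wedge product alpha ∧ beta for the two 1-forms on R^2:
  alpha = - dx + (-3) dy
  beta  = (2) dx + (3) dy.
alpha ∧ beta = (3) dx ∧ dy

Distribute the wedge, using dx_i ∧ dx_j = -dx_j ∧ dx_i and dx_i ∧ dx_i = 0. For each pair (i, j) with i < j, the coefficient of dx_i ∧ dx_j in alpha ∧ beta is (alpha_i * beta_j - alpha_j * beta_i). Collecting: alpha ∧ beta = (3) dx ∧ dy.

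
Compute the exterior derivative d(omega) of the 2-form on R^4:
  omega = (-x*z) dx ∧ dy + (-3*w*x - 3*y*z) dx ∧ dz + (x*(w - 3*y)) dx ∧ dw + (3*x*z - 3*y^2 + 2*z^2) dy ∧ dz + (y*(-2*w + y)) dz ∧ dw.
d(omega) = (-x + 6*z) dx ∧ dy ∧ dz + (-3*x) dx ∧ dz ∧ dw + (3*x) dx ∧ dy ∧ dw + (-2*w + 2*y) dy ∧ dz ∧ dw

For a 2-form omega = sum_{i<j} g_{ij} dx_i ∧ dx_j, the exterior derivative is
  d(omega) = sum_{i<j} d(g_{ij}) ∧ dx_i ∧ dx_j = sum_{i<j, k} (∂g_{ij}/∂x_k) dx_k ∧ dx_i ∧ dx_j.
Expand each term, using dx_k ∧ dx_i ∧ dx_j = sgn(permutation) dx_{(a)} ∧ dx_{(b)} ∧ dx_{(c)} with (a < b < c) sorted:
  d(-x*z) includes (∂/∂z)(-x*z) dz = (-x) dz, which multiplied by dx ∧ dy gives (-x) dx ∧ dy ∧ dz
  d(-3*w*x - 3*y*z) includes (∂/∂y)(-3*w*x - 3*y*z) dy = (-3*z) dy, which multiplied by dx ∧ dz gives (3*z) dx ∧ dy ∧ dz
  d(-3*w*x - 3*y*z) includes (∂/∂w)(-3*w*x - 3*y*z) dw = (-3*x) dw, which multiplied by dx ∧ dz gives (-3*x) dx ∧ dz ∧ dw
  d(x*(w - 3*y)) includes (∂/∂y)(x*(w - 3*y)) dy = (-3*x) dy, which multiplied by dx ∧ dw gives (3*x) dx ∧ dy ∧ dw
  d(3*x*z - 3*y^2 + 2*z^2) includes (∂/∂x)(3*x*z - 3*y^2 + 2*z^2) dx = (3*z) dx, which multiplied by dy ∧ dz gives (3*z) dx ∧ dy ∧ dz
  d(y*(-2*w + y)) includes (∂/∂y)(y*(-2*w + y)) dy = (-2*w + 2*y) dy, which multiplied by dz ∧ dw gives (-2*w + 2*y) dy ∧ dz ∧ dw
Collecting like 3-forms: d(omega) = (-x + 6*z) dx ∧ dy ∧ dz + (-3*x) dx ∧ dz ∧ dw + (3*x) dx ∧ dy ∧ dw + (-2*w + 2*y) dy ∧ dz ∧ dw.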